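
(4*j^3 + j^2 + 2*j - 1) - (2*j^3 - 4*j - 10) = 2*j^3 + j^2 + 6*j + 9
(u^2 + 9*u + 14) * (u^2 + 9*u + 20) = u^4 + 18*u^3 + 115*u^2 + 306*u + 280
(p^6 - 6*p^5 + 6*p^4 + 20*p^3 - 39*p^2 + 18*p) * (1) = p^6 - 6*p^5 + 6*p^4 + 20*p^3 - 39*p^2 + 18*p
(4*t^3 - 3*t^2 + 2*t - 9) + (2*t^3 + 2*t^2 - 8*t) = 6*t^3 - t^2 - 6*t - 9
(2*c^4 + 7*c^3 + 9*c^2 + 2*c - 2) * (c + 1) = 2*c^5 + 9*c^4 + 16*c^3 + 11*c^2 - 2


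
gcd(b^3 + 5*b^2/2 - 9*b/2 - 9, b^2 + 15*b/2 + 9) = b + 3/2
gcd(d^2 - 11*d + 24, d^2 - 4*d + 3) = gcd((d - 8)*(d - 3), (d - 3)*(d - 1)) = d - 3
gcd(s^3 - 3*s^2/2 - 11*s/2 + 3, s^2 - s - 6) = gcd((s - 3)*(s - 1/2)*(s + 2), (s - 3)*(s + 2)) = s^2 - s - 6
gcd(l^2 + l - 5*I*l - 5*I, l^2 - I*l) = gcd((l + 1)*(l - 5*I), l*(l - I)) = 1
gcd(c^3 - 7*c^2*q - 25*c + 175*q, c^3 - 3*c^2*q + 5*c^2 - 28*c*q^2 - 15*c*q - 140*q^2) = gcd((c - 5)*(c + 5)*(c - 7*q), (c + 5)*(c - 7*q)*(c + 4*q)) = -c^2 + 7*c*q - 5*c + 35*q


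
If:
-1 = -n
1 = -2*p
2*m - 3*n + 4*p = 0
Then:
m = 5/2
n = 1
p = -1/2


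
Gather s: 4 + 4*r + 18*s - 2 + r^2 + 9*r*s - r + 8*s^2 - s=r^2 + 3*r + 8*s^2 + s*(9*r + 17) + 2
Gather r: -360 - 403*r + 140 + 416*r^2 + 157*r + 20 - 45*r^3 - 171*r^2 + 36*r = -45*r^3 + 245*r^2 - 210*r - 200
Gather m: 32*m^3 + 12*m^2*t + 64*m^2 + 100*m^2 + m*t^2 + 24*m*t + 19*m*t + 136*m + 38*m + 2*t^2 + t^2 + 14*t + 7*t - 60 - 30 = 32*m^3 + m^2*(12*t + 164) + m*(t^2 + 43*t + 174) + 3*t^2 + 21*t - 90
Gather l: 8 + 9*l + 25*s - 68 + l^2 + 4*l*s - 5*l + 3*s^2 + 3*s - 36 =l^2 + l*(4*s + 4) + 3*s^2 + 28*s - 96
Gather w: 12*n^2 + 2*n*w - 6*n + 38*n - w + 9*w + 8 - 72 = 12*n^2 + 32*n + w*(2*n + 8) - 64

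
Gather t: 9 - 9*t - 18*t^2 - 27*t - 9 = -18*t^2 - 36*t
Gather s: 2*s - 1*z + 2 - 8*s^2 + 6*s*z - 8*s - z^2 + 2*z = -8*s^2 + s*(6*z - 6) - z^2 + z + 2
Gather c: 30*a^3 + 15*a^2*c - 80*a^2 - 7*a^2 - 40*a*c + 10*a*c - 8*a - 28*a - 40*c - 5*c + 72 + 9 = 30*a^3 - 87*a^2 - 36*a + c*(15*a^2 - 30*a - 45) + 81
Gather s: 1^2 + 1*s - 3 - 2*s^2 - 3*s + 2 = -2*s^2 - 2*s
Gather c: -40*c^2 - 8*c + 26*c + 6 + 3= -40*c^2 + 18*c + 9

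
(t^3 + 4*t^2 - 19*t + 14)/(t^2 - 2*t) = t + 6 - 7/t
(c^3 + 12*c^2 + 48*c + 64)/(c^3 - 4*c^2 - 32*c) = (c^2 + 8*c + 16)/(c*(c - 8))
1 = 1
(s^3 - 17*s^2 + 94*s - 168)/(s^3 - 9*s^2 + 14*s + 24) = (s - 7)/(s + 1)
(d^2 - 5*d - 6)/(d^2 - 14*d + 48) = (d + 1)/(d - 8)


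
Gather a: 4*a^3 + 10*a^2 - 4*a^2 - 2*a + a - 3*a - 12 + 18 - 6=4*a^3 + 6*a^2 - 4*a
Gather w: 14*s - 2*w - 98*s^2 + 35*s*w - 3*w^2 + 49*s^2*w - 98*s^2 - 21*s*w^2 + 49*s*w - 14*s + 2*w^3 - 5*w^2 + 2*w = -196*s^2 + 2*w^3 + w^2*(-21*s - 8) + w*(49*s^2 + 84*s)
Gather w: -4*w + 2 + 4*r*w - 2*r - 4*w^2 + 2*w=-2*r - 4*w^2 + w*(4*r - 2) + 2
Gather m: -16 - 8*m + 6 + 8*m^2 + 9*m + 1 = 8*m^2 + m - 9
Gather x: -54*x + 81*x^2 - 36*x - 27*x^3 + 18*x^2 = -27*x^3 + 99*x^2 - 90*x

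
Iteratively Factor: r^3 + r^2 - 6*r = (r)*(r^2 + r - 6) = r*(r + 3)*(r - 2)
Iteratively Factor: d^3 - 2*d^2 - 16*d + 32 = (d + 4)*(d^2 - 6*d + 8) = (d - 2)*(d + 4)*(d - 4)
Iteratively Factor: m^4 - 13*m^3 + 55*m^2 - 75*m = (m - 5)*(m^3 - 8*m^2 + 15*m) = m*(m - 5)*(m^2 - 8*m + 15) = m*(m - 5)*(m - 3)*(m - 5)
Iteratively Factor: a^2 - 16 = (a + 4)*(a - 4)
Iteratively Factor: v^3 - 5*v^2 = (v - 5)*(v^2) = v*(v - 5)*(v)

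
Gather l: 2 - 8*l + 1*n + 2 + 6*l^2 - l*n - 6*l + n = 6*l^2 + l*(-n - 14) + 2*n + 4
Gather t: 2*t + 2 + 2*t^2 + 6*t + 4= 2*t^2 + 8*t + 6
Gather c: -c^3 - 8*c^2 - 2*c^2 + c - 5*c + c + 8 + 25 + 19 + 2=-c^3 - 10*c^2 - 3*c + 54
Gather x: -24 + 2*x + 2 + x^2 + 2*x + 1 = x^2 + 4*x - 21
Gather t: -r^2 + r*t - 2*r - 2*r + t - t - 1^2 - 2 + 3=-r^2 + r*t - 4*r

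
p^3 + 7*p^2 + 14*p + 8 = (p + 1)*(p + 2)*(p + 4)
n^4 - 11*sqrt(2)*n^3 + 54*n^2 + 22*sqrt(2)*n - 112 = (n - 7*sqrt(2))*(n - 4*sqrt(2))*(n - sqrt(2))*(n + sqrt(2))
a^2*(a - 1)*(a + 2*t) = a^4 + 2*a^3*t - a^3 - 2*a^2*t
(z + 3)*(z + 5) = z^2 + 8*z + 15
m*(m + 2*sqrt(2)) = m^2 + 2*sqrt(2)*m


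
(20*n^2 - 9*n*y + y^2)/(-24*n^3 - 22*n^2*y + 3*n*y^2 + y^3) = (-5*n + y)/(6*n^2 + 7*n*y + y^2)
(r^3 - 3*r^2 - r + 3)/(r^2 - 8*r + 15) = (r^2 - 1)/(r - 5)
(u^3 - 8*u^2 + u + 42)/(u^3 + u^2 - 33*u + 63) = (u^2 - 5*u - 14)/(u^2 + 4*u - 21)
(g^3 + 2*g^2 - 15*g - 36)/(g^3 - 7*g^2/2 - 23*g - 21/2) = 2*(g^2 - g - 12)/(2*g^2 - 13*g - 7)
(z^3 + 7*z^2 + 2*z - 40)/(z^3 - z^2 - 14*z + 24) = (z + 5)/(z - 3)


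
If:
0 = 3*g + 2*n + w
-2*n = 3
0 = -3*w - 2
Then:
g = 11/9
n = -3/2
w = -2/3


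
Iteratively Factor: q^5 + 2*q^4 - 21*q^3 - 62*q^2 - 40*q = (q)*(q^4 + 2*q^3 - 21*q^2 - 62*q - 40) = q*(q + 2)*(q^3 - 21*q - 20) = q*(q + 2)*(q + 4)*(q^2 - 4*q - 5) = q*(q + 1)*(q + 2)*(q + 4)*(q - 5)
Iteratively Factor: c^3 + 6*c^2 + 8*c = (c)*(c^2 + 6*c + 8) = c*(c + 2)*(c + 4)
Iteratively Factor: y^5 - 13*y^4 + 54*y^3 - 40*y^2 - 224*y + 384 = (y - 3)*(y^4 - 10*y^3 + 24*y^2 + 32*y - 128) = (y - 4)*(y - 3)*(y^3 - 6*y^2 + 32) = (y - 4)^2*(y - 3)*(y^2 - 2*y - 8) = (y - 4)^2*(y - 3)*(y + 2)*(y - 4)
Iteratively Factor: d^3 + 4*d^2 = (d)*(d^2 + 4*d) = d^2*(d + 4)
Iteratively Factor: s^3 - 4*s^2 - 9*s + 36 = (s - 3)*(s^2 - s - 12) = (s - 4)*(s - 3)*(s + 3)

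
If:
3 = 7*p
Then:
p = 3/7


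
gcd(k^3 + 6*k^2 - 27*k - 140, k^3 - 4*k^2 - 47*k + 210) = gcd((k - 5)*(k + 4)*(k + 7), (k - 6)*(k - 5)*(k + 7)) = k^2 + 2*k - 35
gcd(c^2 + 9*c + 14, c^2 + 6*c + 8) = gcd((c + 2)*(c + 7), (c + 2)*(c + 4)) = c + 2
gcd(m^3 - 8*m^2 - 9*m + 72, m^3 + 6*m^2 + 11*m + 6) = m + 3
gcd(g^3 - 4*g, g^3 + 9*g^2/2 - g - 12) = g + 2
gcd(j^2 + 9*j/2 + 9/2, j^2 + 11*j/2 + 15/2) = j + 3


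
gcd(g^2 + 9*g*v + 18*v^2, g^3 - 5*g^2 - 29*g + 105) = 1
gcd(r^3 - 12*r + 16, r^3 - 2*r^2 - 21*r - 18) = 1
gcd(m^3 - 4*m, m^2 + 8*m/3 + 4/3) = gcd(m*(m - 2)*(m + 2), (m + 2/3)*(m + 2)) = m + 2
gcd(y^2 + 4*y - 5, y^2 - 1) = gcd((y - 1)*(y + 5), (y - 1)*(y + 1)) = y - 1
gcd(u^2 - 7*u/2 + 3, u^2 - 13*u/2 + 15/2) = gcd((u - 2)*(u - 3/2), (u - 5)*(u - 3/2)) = u - 3/2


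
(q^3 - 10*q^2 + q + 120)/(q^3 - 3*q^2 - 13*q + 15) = (q - 8)/(q - 1)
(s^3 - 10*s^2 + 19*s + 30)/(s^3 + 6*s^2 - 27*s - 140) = (s^2 - 5*s - 6)/(s^2 + 11*s + 28)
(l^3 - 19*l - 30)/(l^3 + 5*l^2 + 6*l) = (l - 5)/l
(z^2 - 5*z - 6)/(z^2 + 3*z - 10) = (z^2 - 5*z - 6)/(z^2 + 3*z - 10)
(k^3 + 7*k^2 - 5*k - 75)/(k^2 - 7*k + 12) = (k^2 + 10*k + 25)/(k - 4)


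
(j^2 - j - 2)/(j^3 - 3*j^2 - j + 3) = (j - 2)/(j^2 - 4*j + 3)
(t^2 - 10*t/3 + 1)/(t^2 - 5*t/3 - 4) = (3*t - 1)/(3*t + 4)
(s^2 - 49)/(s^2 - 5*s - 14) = (s + 7)/(s + 2)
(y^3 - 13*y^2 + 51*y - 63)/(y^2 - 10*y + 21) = y - 3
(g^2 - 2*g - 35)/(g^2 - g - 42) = (g + 5)/(g + 6)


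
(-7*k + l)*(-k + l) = 7*k^2 - 8*k*l + l^2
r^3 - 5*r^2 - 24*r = r*(r - 8)*(r + 3)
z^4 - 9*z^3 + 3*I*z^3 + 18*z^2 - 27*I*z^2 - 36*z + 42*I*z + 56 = (z - 7)*(z - 2)*(z - I)*(z + 4*I)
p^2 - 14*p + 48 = (p - 8)*(p - 6)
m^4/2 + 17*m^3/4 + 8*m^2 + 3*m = m*(m/2 + 1)*(m + 1/2)*(m + 6)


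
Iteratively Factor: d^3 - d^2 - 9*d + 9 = (d - 1)*(d^2 - 9) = (d - 3)*(d - 1)*(d + 3)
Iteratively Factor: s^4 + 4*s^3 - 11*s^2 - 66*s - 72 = (s - 4)*(s^3 + 8*s^2 + 21*s + 18) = (s - 4)*(s + 2)*(s^2 + 6*s + 9) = (s - 4)*(s + 2)*(s + 3)*(s + 3)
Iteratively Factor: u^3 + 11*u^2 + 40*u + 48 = (u + 4)*(u^2 + 7*u + 12) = (u + 4)^2*(u + 3)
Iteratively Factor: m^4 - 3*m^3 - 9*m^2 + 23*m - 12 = (m - 4)*(m^3 + m^2 - 5*m + 3) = (m - 4)*(m + 3)*(m^2 - 2*m + 1) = (m - 4)*(m - 1)*(m + 3)*(m - 1)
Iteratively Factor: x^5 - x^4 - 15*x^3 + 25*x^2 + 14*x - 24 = (x + 1)*(x^4 - 2*x^3 - 13*x^2 + 38*x - 24) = (x - 3)*(x + 1)*(x^3 + x^2 - 10*x + 8) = (x - 3)*(x + 1)*(x + 4)*(x^2 - 3*x + 2) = (x - 3)*(x - 2)*(x + 1)*(x + 4)*(x - 1)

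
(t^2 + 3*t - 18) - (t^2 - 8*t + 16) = 11*t - 34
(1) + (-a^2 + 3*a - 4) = -a^2 + 3*a - 3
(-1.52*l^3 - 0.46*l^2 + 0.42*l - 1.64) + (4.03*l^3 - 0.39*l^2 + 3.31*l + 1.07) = 2.51*l^3 - 0.85*l^2 + 3.73*l - 0.57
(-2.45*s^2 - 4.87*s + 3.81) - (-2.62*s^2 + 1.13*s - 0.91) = 0.17*s^2 - 6.0*s + 4.72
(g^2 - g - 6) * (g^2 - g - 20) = g^4 - 2*g^3 - 25*g^2 + 26*g + 120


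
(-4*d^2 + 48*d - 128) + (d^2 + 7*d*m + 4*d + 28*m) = -3*d^2 + 7*d*m + 52*d + 28*m - 128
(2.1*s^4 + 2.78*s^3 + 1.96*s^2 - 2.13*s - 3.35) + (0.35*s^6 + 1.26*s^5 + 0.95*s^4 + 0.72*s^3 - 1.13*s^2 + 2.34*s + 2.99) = 0.35*s^6 + 1.26*s^5 + 3.05*s^4 + 3.5*s^3 + 0.83*s^2 + 0.21*s - 0.36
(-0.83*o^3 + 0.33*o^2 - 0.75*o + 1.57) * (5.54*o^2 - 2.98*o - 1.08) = -4.5982*o^5 + 4.3016*o^4 - 4.242*o^3 + 10.5764*o^2 - 3.8686*o - 1.6956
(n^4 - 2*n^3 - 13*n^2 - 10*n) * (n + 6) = n^5 + 4*n^4 - 25*n^3 - 88*n^2 - 60*n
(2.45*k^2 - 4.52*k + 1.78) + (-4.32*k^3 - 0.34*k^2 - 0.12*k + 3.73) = -4.32*k^3 + 2.11*k^2 - 4.64*k + 5.51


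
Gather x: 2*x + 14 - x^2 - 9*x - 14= -x^2 - 7*x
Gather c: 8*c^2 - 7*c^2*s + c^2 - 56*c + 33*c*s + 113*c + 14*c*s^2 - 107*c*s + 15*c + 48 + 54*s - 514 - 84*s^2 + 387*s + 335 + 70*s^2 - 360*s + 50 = c^2*(9 - 7*s) + c*(14*s^2 - 74*s + 72) - 14*s^2 + 81*s - 81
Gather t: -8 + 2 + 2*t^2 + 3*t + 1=2*t^2 + 3*t - 5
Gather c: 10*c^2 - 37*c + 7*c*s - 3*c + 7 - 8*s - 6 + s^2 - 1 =10*c^2 + c*(7*s - 40) + s^2 - 8*s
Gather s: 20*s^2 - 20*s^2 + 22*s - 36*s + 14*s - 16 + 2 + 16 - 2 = 0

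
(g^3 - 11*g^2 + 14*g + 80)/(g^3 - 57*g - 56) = (g^2 - 3*g - 10)/(g^2 + 8*g + 7)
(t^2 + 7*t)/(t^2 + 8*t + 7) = t/(t + 1)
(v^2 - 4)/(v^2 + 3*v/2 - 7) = 2*(v + 2)/(2*v + 7)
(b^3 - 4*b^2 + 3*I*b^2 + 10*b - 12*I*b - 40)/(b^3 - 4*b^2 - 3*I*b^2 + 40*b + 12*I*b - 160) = (b - 2*I)/(b - 8*I)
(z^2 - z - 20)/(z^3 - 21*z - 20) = 1/(z + 1)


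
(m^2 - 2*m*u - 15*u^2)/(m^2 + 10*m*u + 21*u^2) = (m - 5*u)/(m + 7*u)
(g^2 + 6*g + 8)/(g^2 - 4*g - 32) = (g + 2)/(g - 8)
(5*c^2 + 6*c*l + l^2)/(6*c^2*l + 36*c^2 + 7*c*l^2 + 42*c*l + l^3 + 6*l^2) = (5*c + l)/(6*c*l + 36*c + l^2 + 6*l)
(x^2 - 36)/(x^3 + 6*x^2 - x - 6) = (x - 6)/(x^2 - 1)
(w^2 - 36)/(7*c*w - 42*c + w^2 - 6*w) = (w + 6)/(7*c + w)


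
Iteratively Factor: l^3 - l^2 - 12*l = (l + 3)*(l^2 - 4*l) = (l - 4)*(l + 3)*(l)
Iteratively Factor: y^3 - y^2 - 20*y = (y + 4)*(y^2 - 5*y) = y*(y + 4)*(y - 5)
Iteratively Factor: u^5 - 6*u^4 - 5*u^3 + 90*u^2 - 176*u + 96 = (u - 1)*(u^4 - 5*u^3 - 10*u^2 + 80*u - 96) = (u - 4)*(u - 1)*(u^3 - u^2 - 14*u + 24) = (u - 4)*(u - 2)*(u - 1)*(u^2 + u - 12) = (u - 4)*(u - 3)*(u - 2)*(u - 1)*(u + 4)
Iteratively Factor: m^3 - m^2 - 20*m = (m + 4)*(m^2 - 5*m) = m*(m + 4)*(m - 5)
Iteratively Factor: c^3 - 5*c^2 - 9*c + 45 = (c + 3)*(c^2 - 8*c + 15) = (c - 5)*(c + 3)*(c - 3)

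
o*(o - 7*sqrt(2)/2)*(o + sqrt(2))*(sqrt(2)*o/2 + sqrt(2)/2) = sqrt(2)*o^4/2 - 5*o^3/2 + sqrt(2)*o^3/2 - 7*sqrt(2)*o^2/2 - 5*o^2/2 - 7*sqrt(2)*o/2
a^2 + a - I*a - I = (a + 1)*(a - I)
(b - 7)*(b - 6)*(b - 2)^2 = b^4 - 17*b^3 + 98*b^2 - 220*b + 168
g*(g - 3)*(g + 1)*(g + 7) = g^4 + 5*g^3 - 17*g^2 - 21*g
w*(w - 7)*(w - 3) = w^3 - 10*w^2 + 21*w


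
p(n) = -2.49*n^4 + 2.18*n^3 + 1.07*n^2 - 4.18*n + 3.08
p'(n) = -9.96*n^3 + 6.54*n^2 + 2.14*n - 4.18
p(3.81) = -401.43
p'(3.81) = -451.94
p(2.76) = -98.96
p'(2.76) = -157.86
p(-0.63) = 5.20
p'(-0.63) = -0.44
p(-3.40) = -388.77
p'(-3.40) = 455.61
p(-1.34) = -2.67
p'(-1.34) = 28.66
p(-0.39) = 4.69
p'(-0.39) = -3.43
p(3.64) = -329.94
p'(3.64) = -390.09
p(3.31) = -218.87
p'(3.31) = -286.64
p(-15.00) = -133107.22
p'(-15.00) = 35050.22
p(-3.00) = -235.30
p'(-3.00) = 317.18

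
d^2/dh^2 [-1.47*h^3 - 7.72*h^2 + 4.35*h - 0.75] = -8.82*h - 15.44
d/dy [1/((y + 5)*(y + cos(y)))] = (-y + (y + 5)*(sin(y) - 1) - cos(y))/((y + 5)^2*(y + cos(y))^2)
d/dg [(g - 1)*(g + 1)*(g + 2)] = 3*g^2 + 4*g - 1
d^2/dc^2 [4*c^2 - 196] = 8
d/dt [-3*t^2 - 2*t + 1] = -6*t - 2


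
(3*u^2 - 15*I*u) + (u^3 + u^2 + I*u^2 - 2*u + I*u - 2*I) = u^3 + 4*u^2 + I*u^2 - 2*u - 14*I*u - 2*I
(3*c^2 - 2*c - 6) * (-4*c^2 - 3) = -12*c^4 + 8*c^3 + 15*c^2 + 6*c + 18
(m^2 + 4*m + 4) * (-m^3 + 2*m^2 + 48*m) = -m^5 - 2*m^4 + 52*m^3 + 200*m^2 + 192*m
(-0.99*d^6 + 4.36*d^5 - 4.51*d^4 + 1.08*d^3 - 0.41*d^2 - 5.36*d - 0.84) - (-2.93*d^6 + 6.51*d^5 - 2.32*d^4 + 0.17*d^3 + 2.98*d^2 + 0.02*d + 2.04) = 1.94*d^6 - 2.15*d^5 - 2.19*d^4 + 0.91*d^3 - 3.39*d^2 - 5.38*d - 2.88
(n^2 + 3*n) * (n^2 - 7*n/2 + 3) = n^4 - n^3/2 - 15*n^2/2 + 9*n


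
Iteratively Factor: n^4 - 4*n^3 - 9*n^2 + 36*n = (n)*(n^3 - 4*n^2 - 9*n + 36) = n*(n + 3)*(n^2 - 7*n + 12) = n*(n - 3)*(n + 3)*(n - 4)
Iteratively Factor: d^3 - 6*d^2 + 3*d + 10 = (d + 1)*(d^2 - 7*d + 10) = (d - 2)*(d + 1)*(d - 5)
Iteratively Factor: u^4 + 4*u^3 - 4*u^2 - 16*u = (u)*(u^3 + 4*u^2 - 4*u - 16) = u*(u + 2)*(u^2 + 2*u - 8) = u*(u + 2)*(u + 4)*(u - 2)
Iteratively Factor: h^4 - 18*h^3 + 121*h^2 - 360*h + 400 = (h - 4)*(h^3 - 14*h^2 + 65*h - 100) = (h - 4)^2*(h^2 - 10*h + 25) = (h - 5)*(h - 4)^2*(h - 5)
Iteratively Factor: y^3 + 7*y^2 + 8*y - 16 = (y + 4)*(y^2 + 3*y - 4) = (y - 1)*(y + 4)*(y + 4)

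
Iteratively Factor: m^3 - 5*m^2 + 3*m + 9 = (m + 1)*(m^2 - 6*m + 9) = (m - 3)*(m + 1)*(m - 3)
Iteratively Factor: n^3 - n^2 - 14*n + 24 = (n - 3)*(n^2 + 2*n - 8) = (n - 3)*(n + 4)*(n - 2)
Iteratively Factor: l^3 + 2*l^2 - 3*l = (l - 1)*(l^2 + 3*l) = l*(l - 1)*(l + 3)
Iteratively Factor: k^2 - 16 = (k - 4)*(k + 4)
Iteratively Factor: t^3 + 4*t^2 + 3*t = (t + 1)*(t^2 + 3*t) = t*(t + 1)*(t + 3)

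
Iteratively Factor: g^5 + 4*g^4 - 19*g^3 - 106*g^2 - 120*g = (g)*(g^4 + 4*g^3 - 19*g^2 - 106*g - 120) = g*(g + 3)*(g^3 + g^2 - 22*g - 40) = g*(g + 2)*(g + 3)*(g^2 - g - 20) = g*(g - 5)*(g + 2)*(g + 3)*(g + 4)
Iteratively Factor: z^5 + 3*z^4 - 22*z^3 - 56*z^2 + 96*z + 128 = (z - 4)*(z^4 + 7*z^3 + 6*z^2 - 32*z - 32) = (z - 4)*(z + 4)*(z^3 + 3*z^2 - 6*z - 8) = (z - 4)*(z + 4)^2*(z^2 - z - 2) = (z - 4)*(z - 2)*(z + 4)^2*(z + 1)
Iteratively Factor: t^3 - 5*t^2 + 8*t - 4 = (t - 2)*(t^2 - 3*t + 2) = (t - 2)*(t - 1)*(t - 2)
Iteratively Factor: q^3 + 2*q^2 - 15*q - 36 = (q + 3)*(q^2 - q - 12) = (q + 3)^2*(q - 4)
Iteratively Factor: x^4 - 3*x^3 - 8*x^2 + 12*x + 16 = (x + 1)*(x^3 - 4*x^2 - 4*x + 16) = (x - 4)*(x + 1)*(x^2 - 4) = (x - 4)*(x + 1)*(x + 2)*(x - 2)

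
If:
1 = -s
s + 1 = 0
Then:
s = -1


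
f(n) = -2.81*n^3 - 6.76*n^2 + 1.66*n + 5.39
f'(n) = -8.43*n^2 - 13.52*n + 1.66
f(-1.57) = -3.00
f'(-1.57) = 2.11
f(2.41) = -69.21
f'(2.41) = -79.89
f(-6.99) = 623.20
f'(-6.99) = -315.73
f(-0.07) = 5.24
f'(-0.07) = 2.57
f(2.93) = -118.46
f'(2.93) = -110.32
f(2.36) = -65.28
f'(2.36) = -77.20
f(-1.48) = -2.76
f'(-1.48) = 3.20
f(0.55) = 3.79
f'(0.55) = -8.33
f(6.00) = -834.97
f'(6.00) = -382.94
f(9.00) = -2575.72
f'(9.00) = -802.85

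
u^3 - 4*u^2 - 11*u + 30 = (u - 5)*(u - 2)*(u + 3)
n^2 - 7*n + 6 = (n - 6)*(n - 1)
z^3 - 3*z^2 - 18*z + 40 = (z - 5)*(z - 2)*(z + 4)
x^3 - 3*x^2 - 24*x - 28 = (x - 7)*(x + 2)^2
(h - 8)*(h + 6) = h^2 - 2*h - 48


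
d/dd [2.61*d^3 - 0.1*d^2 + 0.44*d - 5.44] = 7.83*d^2 - 0.2*d + 0.44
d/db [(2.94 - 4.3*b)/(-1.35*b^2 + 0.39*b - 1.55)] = (-5.805*b^2 + 7.938*b + 5.5184)/(1.8225*b^4 - 1.053*b^3 + 4.3371*b^2 - 1.209*b + 2.4025)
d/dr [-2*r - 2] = -2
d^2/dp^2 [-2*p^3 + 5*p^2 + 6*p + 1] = 10 - 12*p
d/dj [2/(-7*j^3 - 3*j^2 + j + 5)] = 2*(21*j^2 + 6*j - 1)/(7*j^3 + 3*j^2 - j - 5)^2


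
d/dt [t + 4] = 1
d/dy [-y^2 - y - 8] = -2*y - 1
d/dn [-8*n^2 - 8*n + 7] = -16*n - 8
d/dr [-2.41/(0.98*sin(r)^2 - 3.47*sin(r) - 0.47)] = (4.7236*sin(r) - 8.3627)*cos(r)/(-0.98*sin(r)^2 + 3.47*sin(r) + 0.47)^2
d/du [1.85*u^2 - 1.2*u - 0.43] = 3.7*u - 1.2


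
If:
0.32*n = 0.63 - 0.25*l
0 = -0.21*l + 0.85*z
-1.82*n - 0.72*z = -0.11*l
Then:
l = 2.65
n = -0.10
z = 0.65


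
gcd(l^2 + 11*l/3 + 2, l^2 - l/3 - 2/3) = l + 2/3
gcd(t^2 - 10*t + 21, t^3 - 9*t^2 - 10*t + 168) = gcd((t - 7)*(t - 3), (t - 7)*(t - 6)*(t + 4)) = t - 7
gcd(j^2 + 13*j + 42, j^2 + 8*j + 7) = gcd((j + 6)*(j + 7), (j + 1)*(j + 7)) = j + 7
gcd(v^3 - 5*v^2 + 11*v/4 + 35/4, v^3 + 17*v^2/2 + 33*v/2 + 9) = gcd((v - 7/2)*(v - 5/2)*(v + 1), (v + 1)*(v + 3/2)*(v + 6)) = v + 1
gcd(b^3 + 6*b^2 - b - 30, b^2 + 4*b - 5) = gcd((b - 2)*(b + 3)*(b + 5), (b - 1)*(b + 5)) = b + 5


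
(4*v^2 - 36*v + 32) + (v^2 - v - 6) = 5*v^2 - 37*v + 26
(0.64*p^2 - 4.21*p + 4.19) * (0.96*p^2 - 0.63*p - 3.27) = 0.6144*p^4 - 4.4448*p^3 + 4.5819*p^2 + 11.127*p - 13.7013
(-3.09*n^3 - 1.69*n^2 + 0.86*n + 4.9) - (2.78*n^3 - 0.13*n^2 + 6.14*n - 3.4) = -5.87*n^3 - 1.56*n^2 - 5.28*n + 8.3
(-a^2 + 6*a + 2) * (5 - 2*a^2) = 2*a^4 - 12*a^3 - 9*a^2 + 30*a + 10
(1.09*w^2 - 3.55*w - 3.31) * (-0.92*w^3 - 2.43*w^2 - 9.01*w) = -1.0028*w^5 + 0.6173*w^4 + 1.8508*w^3 + 40.0288*w^2 + 29.8231*w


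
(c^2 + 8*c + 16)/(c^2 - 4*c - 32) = (c + 4)/(c - 8)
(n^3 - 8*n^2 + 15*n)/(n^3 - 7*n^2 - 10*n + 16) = n*(n^2 - 8*n + 15)/(n^3 - 7*n^2 - 10*n + 16)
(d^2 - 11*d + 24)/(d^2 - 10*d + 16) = (d - 3)/(d - 2)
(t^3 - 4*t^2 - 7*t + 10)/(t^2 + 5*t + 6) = (t^2 - 6*t + 5)/(t + 3)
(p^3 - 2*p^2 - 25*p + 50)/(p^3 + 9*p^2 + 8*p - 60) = (p - 5)/(p + 6)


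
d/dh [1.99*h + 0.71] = 1.99000000000000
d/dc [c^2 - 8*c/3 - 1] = 2*c - 8/3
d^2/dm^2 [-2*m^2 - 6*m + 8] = -4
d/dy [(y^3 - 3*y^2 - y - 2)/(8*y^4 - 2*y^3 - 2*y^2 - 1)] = (-8*y^6 + 48*y^5 + 16*y^4 + 60*y^3 - 17*y^2 - 2*y + 1)/(64*y^8 - 32*y^7 - 28*y^6 + 8*y^5 - 12*y^4 + 4*y^3 + 4*y^2 + 1)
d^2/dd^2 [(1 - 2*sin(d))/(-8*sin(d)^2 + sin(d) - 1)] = (-1152*sin(d)^5 + 240*sin(d)^4 - 417*sin(d)^2 + 837*sin(d) - 402*sin(3*d) + 64*sin(5*d) + 18)/(8*sin(d)^2 - sin(d) + 1)^3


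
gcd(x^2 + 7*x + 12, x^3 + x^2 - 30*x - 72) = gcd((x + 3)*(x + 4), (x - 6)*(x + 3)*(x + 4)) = x^2 + 7*x + 12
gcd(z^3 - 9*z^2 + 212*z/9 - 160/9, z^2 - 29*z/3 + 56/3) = z - 8/3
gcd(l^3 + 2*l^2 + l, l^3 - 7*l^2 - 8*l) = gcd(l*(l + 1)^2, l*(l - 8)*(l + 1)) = l^2 + l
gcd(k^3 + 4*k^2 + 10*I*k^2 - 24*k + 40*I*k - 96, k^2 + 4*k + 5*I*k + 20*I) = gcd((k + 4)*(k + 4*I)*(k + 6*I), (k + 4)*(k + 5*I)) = k + 4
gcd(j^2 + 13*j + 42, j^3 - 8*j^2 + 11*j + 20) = 1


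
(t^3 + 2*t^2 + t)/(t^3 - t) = (t + 1)/(t - 1)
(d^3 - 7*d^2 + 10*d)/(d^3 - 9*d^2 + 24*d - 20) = d/(d - 2)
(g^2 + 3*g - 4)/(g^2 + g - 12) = (g - 1)/(g - 3)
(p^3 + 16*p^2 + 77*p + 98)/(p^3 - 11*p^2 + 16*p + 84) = (p^2 + 14*p + 49)/(p^2 - 13*p + 42)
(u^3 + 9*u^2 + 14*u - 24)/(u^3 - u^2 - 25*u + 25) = (u^2 + 10*u + 24)/(u^2 - 25)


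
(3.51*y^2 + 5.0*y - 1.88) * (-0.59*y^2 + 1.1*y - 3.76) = -2.0709*y^4 + 0.911*y^3 - 6.5884*y^2 - 20.868*y + 7.0688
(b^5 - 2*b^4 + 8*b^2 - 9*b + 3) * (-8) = -8*b^5 + 16*b^4 - 64*b^2 + 72*b - 24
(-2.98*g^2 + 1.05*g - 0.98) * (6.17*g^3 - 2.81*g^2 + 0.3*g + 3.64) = -18.3866*g^5 + 14.8523*g^4 - 9.8911*g^3 - 7.7784*g^2 + 3.528*g - 3.5672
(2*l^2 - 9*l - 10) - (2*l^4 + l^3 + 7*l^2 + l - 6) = -2*l^4 - l^3 - 5*l^2 - 10*l - 4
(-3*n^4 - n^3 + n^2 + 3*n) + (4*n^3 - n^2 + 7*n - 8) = -3*n^4 + 3*n^3 + 10*n - 8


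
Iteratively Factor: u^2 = (u)*(u)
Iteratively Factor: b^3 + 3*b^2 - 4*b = (b - 1)*(b^2 + 4*b) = b*(b - 1)*(b + 4)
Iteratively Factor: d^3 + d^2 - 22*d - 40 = (d + 4)*(d^2 - 3*d - 10) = (d - 5)*(d + 4)*(d + 2)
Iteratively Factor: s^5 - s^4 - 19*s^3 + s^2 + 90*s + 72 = (s - 3)*(s^4 + 2*s^3 - 13*s^2 - 38*s - 24) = (s - 3)*(s + 2)*(s^3 - 13*s - 12) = (s - 3)*(s + 1)*(s + 2)*(s^2 - s - 12) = (s - 4)*(s - 3)*(s + 1)*(s + 2)*(s + 3)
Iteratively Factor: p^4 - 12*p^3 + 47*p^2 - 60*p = (p)*(p^3 - 12*p^2 + 47*p - 60) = p*(p - 3)*(p^2 - 9*p + 20) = p*(p - 5)*(p - 3)*(p - 4)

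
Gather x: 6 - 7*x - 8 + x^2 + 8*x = x^2 + x - 2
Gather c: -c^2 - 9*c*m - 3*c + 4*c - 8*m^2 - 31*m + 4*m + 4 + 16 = -c^2 + c*(1 - 9*m) - 8*m^2 - 27*m + 20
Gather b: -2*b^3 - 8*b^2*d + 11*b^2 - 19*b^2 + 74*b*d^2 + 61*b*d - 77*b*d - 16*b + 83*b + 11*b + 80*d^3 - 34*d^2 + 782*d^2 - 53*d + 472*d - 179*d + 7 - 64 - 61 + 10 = -2*b^3 + b^2*(-8*d - 8) + b*(74*d^2 - 16*d + 78) + 80*d^3 + 748*d^2 + 240*d - 108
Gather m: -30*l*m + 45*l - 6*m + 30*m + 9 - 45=45*l + m*(24 - 30*l) - 36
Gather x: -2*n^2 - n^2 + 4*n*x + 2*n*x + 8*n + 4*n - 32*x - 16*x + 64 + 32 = -3*n^2 + 12*n + x*(6*n - 48) + 96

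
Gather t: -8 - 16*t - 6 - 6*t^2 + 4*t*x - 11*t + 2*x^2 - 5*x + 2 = -6*t^2 + t*(4*x - 27) + 2*x^2 - 5*x - 12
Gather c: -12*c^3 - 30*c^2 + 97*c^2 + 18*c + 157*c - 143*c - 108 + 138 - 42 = -12*c^3 + 67*c^2 + 32*c - 12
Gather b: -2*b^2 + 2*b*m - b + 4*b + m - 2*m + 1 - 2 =-2*b^2 + b*(2*m + 3) - m - 1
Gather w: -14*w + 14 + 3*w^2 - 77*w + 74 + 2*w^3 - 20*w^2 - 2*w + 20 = 2*w^3 - 17*w^2 - 93*w + 108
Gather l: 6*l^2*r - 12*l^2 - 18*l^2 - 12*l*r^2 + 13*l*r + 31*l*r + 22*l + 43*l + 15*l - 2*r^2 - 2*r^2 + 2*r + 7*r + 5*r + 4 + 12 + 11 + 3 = l^2*(6*r - 30) + l*(-12*r^2 + 44*r + 80) - 4*r^2 + 14*r + 30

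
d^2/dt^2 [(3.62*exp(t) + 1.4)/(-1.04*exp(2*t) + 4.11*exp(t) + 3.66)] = (-3.915392*exp(4*t) - 21.530288*exp(3*t) - 64.722528*exp(2*t) + 9.48943200000002*exp(t) - 27.432432)*exp(t)/(1.124864*exp(6*t) - 13.336128*exp(5*t) + 40.827384*exp(4*t) + 24.439293*exp(3*t) - 143.680986*exp(2*t) - 165.167748*exp(t) - 49.027896)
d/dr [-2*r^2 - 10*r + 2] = -4*r - 10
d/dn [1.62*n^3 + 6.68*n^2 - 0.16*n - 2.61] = 4.86*n^2 + 13.36*n - 0.16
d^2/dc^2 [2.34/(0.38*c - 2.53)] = 0.675792/(0.38*c - 2.53)^3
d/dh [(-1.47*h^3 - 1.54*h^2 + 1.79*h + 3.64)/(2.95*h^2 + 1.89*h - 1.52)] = (-4.3365*h^4 - 5.5566*h^3 - 1.4879*h^2 - 16.7944*h - 9.6004)/(8.7025*h^4 + 11.151*h^3 - 5.3959*h^2 - 5.7456*h + 2.3104)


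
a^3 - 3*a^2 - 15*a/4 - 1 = (a - 4)*(a + 1/2)^2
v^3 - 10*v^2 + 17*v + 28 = (v - 7)*(v - 4)*(v + 1)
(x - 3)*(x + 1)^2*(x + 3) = x^4 + 2*x^3 - 8*x^2 - 18*x - 9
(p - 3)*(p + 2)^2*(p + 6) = p^4 + 7*p^3 - 2*p^2 - 60*p - 72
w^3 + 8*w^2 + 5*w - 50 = (w - 2)*(w + 5)^2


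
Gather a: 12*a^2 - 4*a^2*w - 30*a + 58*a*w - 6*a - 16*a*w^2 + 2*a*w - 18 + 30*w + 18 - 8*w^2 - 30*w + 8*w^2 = a^2*(12 - 4*w) + a*(-16*w^2 + 60*w - 36)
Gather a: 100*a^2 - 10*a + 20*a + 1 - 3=100*a^2 + 10*a - 2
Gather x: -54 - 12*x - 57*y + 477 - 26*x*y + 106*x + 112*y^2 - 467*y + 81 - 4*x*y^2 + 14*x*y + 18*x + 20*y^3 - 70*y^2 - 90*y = x*(-4*y^2 - 12*y + 112) + 20*y^3 + 42*y^2 - 614*y + 504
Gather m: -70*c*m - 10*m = m*(-70*c - 10)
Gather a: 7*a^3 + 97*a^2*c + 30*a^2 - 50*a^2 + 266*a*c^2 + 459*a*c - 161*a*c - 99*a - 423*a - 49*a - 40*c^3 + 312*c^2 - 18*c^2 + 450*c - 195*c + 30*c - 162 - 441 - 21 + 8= 7*a^3 + a^2*(97*c - 20) + a*(266*c^2 + 298*c - 571) - 40*c^3 + 294*c^2 + 285*c - 616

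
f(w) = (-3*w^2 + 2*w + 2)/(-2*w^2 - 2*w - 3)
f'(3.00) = 0.23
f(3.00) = 0.70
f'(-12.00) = 0.02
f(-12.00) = 1.70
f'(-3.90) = 0.07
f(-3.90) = 2.01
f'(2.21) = 0.35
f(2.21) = 0.48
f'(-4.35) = 0.07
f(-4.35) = 1.97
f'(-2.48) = -0.05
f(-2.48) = 2.07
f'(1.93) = 0.42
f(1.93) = 0.37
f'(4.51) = 0.11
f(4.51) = 0.95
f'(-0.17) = -0.83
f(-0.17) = -0.58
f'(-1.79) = -0.49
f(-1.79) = 1.92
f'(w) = (2 - 6*w)/(-2*w^2 - 2*w - 3) + (4*w + 2)*(-3*w^2 + 2*w + 2)/(-2*w^2 - 2*w - 3)^2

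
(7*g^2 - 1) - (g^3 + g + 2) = -g^3 + 7*g^2 - g - 3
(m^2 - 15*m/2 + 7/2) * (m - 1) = m^3 - 17*m^2/2 + 11*m - 7/2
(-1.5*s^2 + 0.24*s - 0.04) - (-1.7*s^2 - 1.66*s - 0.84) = 0.2*s^2 + 1.9*s + 0.8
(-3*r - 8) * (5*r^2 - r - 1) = -15*r^3 - 37*r^2 + 11*r + 8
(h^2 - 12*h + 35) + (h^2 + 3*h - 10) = 2*h^2 - 9*h + 25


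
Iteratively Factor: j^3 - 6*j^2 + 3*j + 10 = (j - 2)*(j^2 - 4*j - 5) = (j - 2)*(j + 1)*(j - 5)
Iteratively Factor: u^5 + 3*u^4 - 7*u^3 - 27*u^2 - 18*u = (u + 2)*(u^4 + u^3 - 9*u^2 - 9*u) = u*(u + 2)*(u^3 + u^2 - 9*u - 9) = u*(u + 2)*(u + 3)*(u^2 - 2*u - 3) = u*(u + 1)*(u + 2)*(u + 3)*(u - 3)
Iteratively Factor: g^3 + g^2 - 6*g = (g)*(g^2 + g - 6) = g*(g + 3)*(g - 2)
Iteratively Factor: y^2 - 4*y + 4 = (y - 2)*(y - 2)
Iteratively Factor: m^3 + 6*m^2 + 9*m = (m + 3)*(m^2 + 3*m) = m*(m + 3)*(m + 3)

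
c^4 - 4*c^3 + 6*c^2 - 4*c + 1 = (c - 1)^4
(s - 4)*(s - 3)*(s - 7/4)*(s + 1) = s^4 - 31*s^3/4 + 31*s^2/2 + 13*s/4 - 21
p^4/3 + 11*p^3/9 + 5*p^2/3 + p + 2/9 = (p/3 + 1/3)*(p + 2/3)*(p + 1)^2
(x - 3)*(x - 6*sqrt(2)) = x^2 - 6*sqrt(2)*x - 3*x + 18*sqrt(2)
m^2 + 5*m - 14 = (m - 2)*(m + 7)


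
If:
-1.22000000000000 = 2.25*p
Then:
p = -0.54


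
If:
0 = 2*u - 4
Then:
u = 2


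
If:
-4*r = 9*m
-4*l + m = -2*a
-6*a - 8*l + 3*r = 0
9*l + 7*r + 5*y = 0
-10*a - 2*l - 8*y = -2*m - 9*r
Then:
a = 0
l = 0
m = 0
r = 0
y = 0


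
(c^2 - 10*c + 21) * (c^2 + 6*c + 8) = c^4 - 4*c^3 - 31*c^2 + 46*c + 168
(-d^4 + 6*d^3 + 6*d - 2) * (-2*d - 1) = 2*d^5 - 11*d^4 - 6*d^3 - 12*d^2 - 2*d + 2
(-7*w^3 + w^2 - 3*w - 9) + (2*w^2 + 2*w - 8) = -7*w^3 + 3*w^2 - w - 17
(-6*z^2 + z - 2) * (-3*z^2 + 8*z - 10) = 18*z^4 - 51*z^3 + 74*z^2 - 26*z + 20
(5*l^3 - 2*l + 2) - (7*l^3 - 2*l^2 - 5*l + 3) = -2*l^3 + 2*l^2 + 3*l - 1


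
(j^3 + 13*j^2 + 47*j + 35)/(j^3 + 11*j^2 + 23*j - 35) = (j + 1)/(j - 1)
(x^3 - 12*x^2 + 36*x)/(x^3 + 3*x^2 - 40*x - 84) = x*(x - 6)/(x^2 + 9*x + 14)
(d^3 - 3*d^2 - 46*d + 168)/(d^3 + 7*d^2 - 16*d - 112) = (d - 6)/(d + 4)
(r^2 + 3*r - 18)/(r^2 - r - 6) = (r + 6)/(r + 2)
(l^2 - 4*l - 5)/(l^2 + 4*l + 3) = (l - 5)/(l + 3)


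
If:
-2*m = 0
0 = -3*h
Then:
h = 0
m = 0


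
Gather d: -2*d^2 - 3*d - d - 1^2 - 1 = -2*d^2 - 4*d - 2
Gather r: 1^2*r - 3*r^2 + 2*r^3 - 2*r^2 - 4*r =2*r^3 - 5*r^2 - 3*r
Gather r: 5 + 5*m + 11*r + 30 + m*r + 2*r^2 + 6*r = 5*m + 2*r^2 + r*(m + 17) + 35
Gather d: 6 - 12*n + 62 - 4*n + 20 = 88 - 16*n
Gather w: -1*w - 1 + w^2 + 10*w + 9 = w^2 + 9*w + 8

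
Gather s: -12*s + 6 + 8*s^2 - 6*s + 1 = 8*s^2 - 18*s + 7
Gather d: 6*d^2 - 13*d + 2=6*d^2 - 13*d + 2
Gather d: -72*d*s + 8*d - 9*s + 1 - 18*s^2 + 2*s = d*(8 - 72*s) - 18*s^2 - 7*s + 1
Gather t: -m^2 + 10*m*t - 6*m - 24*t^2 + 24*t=-m^2 - 6*m - 24*t^2 + t*(10*m + 24)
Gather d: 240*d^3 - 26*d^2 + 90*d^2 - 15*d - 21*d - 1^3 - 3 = 240*d^3 + 64*d^2 - 36*d - 4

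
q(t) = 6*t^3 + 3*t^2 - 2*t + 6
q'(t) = 18*t^2 + 6*t - 2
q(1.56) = 32.96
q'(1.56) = 51.16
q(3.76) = 359.84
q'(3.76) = 275.04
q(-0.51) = 7.00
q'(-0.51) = -0.38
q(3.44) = 278.87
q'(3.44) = 231.64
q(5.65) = 1172.64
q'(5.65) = 606.50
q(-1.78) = -14.77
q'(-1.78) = 44.35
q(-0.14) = 6.32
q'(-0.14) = -2.49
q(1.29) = 21.29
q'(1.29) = 35.69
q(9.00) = 4605.00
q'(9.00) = 1510.00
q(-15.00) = -19539.00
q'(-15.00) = 3958.00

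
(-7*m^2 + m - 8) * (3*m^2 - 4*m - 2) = -21*m^4 + 31*m^3 - 14*m^2 + 30*m + 16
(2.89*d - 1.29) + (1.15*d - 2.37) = 4.04*d - 3.66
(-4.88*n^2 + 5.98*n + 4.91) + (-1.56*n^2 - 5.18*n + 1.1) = -6.44*n^2 + 0.800000000000001*n + 6.01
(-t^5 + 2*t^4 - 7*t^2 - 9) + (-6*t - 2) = -t^5 + 2*t^4 - 7*t^2 - 6*t - 11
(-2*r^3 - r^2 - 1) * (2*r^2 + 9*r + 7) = -4*r^5 - 20*r^4 - 23*r^3 - 9*r^2 - 9*r - 7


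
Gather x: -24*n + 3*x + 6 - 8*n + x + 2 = -32*n + 4*x + 8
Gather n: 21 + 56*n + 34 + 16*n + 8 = 72*n + 63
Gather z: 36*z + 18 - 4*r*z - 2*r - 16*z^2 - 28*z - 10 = -2*r - 16*z^2 + z*(8 - 4*r) + 8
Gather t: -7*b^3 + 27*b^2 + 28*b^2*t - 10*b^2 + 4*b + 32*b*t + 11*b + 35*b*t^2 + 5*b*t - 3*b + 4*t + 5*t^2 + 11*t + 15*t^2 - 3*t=-7*b^3 + 17*b^2 + 12*b + t^2*(35*b + 20) + t*(28*b^2 + 37*b + 12)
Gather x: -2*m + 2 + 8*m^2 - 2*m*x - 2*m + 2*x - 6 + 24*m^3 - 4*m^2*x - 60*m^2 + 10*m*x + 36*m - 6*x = 24*m^3 - 52*m^2 + 32*m + x*(-4*m^2 + 8*m - 4) - 4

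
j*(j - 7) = j^2 - 7*j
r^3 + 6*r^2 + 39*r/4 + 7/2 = (r + 1/2)*(r + 2)*(r + 7/2)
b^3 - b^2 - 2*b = b*(b - 2)*(b + 1)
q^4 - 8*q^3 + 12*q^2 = q^2*(q - 6)*(q - 2)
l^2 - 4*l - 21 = (l - 7)*(l + 3)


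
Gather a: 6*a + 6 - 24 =6*a - 18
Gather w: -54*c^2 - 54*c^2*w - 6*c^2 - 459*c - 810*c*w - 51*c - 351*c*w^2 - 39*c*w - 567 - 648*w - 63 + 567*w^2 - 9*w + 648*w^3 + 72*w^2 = -60*c^2 - 510*c + 648*w^3 + w^2*(639 - 351*c) + w*(-54*c^2 - 849*c - 657) - 630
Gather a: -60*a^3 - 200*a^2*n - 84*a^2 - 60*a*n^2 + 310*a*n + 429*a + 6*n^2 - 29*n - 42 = -60*a^3 + a^2*(-200*n - 84) + a*(-60*n^2 + 310*n + 429) + 6*n^2 - 29*n - 42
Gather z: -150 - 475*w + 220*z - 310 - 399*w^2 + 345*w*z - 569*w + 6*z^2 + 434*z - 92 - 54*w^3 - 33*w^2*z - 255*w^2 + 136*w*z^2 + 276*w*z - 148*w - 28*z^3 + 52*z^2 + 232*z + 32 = -54*w^3 - 654*w^2 - 1192*w - 28*z^3 + z^2*(136*w + 58) + z*(-33*w^2 + 621*w + 886) - 520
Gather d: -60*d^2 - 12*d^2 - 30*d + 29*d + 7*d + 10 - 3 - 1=-72*d^2 + 6*d + 6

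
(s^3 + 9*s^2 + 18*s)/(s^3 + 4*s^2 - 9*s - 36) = s*(s + 6)/(s^2 + s - 12)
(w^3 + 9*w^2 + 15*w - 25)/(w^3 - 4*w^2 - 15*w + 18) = (w^2 + 10*w + 25)/(w^2 - 3*w - 18)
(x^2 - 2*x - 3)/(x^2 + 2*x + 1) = (x - 3)/(x + 1)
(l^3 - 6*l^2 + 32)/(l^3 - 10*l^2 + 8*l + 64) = (l - 4)/(l - 8)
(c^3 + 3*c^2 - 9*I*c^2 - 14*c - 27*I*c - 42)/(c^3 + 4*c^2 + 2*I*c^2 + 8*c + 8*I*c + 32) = (c^2 + c*(3 - 7*I) - 21*I)/(c^2 + 4*c*(1 + I) + 16*I)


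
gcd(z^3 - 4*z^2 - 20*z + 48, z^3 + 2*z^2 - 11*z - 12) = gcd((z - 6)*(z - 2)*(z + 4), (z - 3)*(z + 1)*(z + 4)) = z + 4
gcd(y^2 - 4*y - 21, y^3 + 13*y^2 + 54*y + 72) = y + 3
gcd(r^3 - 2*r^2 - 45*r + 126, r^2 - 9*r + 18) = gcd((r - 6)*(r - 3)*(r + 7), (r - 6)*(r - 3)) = r^2 - 9*r + 18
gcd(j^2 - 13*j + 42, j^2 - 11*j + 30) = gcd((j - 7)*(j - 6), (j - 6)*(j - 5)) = j - 6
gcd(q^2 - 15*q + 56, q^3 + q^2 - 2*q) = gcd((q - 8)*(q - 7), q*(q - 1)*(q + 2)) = 1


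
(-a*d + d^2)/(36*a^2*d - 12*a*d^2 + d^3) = (-a + d)/(36*a^2 - 12*a*d + d^2)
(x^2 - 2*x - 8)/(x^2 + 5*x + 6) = (x - 4)/(x + 3)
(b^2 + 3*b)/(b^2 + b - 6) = b/(b - 2)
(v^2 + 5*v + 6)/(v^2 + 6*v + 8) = (v + 3)/(v + 4)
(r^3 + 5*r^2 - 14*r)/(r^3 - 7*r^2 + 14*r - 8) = r*(r + 7)/(r^2 - 5*r + 4)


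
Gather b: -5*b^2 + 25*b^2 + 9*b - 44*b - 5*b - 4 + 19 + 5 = 20*b^2 - 40*b + 20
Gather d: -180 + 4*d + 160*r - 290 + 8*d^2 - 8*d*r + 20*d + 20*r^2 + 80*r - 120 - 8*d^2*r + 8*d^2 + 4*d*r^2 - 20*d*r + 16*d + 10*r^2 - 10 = d^2*(16 - 8*r) + d*(4*r^2 - 28*r + 40) + 30*r^2 + 240*r - 600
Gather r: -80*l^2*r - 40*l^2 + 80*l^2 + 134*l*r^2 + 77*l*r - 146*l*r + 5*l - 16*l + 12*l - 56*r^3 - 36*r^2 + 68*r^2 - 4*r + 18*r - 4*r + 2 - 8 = 40*l^2 + l - 56*r^3 + r^2*(134*l + 32) + r*(-80*l^2 - 69*l + 10) - 6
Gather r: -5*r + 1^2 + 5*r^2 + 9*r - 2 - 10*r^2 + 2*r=-5*r^2 + 6*r - 1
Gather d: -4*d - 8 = -4*d - 8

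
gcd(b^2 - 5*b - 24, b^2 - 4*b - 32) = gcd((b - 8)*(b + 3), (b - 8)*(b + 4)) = b - 8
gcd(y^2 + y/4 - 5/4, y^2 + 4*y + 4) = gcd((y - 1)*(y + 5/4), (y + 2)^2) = 1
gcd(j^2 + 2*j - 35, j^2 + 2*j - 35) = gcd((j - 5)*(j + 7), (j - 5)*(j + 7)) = j^2 + 2*j - 35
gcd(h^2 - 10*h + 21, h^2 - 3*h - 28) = h - 7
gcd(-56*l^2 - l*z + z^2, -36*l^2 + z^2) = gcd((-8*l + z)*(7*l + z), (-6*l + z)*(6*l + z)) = 1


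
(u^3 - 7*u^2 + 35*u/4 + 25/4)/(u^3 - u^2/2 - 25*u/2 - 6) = (u^2 - 15*u/2 + 25/2)/(u^2 - u - 12)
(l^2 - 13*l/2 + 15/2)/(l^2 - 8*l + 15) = (l - 3/2)/(l - 3)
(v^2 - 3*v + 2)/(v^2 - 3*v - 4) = (-v^2 + 3*v - 2)/(-v^2 + 3*v + 4)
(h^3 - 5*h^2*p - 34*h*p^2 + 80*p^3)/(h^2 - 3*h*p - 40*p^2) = h - 2*p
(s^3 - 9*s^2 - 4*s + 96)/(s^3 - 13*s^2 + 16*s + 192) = (s - 4)/(s - 8)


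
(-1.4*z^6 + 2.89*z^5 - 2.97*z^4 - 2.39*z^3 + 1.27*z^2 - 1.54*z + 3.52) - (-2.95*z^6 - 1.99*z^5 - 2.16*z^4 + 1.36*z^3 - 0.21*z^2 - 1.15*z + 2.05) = 1.55*z^6 + 4.88*z^5 - 0.81*z^4 - 3.75*z^3 + 1.48*z^2 - 0.39*z + 1.47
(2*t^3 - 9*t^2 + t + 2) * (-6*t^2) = -12*t^5 + 54*t^4 - 6*t^3 - 12*t^2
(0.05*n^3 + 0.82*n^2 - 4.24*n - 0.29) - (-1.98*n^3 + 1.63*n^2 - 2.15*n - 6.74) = 2.03*n^3 - 0.81*n^2 - 2.09*n + 6.45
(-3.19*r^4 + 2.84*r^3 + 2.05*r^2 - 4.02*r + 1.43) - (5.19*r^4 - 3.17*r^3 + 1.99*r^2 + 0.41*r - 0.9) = -8.38*r^4 + 6.01*r^3 + 0.0599999999999998*r^2 - 4.43*r + 2.33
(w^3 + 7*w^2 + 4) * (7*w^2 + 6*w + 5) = 7*w^5 + 55*w^4 + 47*w^3 + 63*w^2 + 24*w + 20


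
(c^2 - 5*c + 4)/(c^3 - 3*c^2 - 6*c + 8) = 1/(c + 2)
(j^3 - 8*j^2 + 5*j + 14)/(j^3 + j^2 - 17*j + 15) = (j^3 - 8*j^2 + 5*j + 14)/(j^3 + j^2 - 17*j + 15)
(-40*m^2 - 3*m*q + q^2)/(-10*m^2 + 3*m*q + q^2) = (-8*m + q)/(-2*m + q)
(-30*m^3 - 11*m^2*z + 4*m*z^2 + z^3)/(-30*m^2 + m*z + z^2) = (-30*m^3 - 11*m^2*z + 4*m*z^2 + z^3)/(-30*m^2 + m*z + z^2)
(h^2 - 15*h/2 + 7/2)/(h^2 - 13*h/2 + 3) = (h - 7)/(h - 6)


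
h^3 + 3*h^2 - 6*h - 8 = (h - 2)*(h + 1)*(h + 4)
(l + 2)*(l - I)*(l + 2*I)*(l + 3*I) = l^4 + 2*l^3 + 4*I*l^3 - l^2 + 8*I*l^2 - 2*l + 6*I*l + 12*I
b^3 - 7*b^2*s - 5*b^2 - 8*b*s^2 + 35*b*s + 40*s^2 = (b - 5)*(b - 8*s)*(b + s)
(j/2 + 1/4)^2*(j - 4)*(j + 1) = j^4/4 - j^3/2 - 27*j^2/16 - 19*j/16 - 1/4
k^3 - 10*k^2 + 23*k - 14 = (k - 7)*(k - 2)*(k - 1)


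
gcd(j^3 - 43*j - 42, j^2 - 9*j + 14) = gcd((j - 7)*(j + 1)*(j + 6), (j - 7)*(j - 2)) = j - 7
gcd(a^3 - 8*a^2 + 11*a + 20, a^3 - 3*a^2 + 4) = a + 1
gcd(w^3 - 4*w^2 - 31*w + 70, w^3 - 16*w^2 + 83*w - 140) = w - 7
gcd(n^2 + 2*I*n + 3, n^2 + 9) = n + 3*I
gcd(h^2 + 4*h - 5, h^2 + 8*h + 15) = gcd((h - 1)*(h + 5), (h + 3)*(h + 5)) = h + 5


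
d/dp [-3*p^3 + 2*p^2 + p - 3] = -9*p^2 + 4*p + 1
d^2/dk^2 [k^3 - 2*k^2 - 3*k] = 6*k - 4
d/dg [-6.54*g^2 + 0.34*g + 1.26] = 0.34 - 13.08*g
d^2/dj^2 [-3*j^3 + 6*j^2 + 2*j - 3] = 12 - 18*j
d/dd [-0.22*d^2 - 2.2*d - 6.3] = -0.44*d - 2.2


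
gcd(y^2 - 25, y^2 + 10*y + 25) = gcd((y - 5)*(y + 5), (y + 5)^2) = y + 5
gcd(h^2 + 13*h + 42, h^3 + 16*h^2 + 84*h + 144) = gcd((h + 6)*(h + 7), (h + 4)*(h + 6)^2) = h + 6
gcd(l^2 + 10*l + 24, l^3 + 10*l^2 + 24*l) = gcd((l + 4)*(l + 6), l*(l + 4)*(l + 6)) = l^2 + 10*l + 24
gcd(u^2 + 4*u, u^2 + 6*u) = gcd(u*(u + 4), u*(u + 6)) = u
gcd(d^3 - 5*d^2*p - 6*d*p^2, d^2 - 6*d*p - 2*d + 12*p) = -d + 6*p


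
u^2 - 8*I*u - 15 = (u - 5*I)*(u - 3*I)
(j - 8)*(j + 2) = j^2 - 6*j - 16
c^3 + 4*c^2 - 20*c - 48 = (c - 4)*(c + 2)*(c + 6)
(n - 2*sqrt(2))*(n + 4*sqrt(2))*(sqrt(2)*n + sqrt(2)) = sqrt(2)*n^3 + sqrt(2)*n^2 + 4*n^2 - 16*sqrt(2)*n + 4*n - 16*sqrt(2)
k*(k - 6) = k^2 - 6*k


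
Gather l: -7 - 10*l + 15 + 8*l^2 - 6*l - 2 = 8*l^2 - 16*l + 6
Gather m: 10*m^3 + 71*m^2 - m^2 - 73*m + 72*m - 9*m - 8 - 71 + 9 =10*m^3 + 70*m^2 - 10*m - 70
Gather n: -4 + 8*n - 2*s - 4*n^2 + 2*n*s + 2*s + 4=-4*n^2 + n*(2*s + 8)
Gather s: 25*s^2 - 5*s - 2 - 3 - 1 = 25*s^2 - 5*s - 6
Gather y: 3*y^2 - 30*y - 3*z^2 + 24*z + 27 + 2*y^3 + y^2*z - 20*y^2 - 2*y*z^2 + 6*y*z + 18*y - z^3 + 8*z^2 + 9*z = 2*y^3 + y^2*(z - 17) + y*(-2*z^2 + 6*z - 12) - z^3 + 5*z^2 + 33*z + 27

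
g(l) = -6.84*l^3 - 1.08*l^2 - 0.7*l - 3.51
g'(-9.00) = -1643.38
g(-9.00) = 4901.67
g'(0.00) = -0.70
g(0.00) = -3.51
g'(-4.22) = -357.01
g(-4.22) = 494.25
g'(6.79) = -961.42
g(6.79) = -2199.30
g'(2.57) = -141.78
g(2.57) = -128.55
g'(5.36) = -601.81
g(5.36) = -1091.59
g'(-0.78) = -11.50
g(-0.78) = -0.38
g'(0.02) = -0.75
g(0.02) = -3.52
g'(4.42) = -411.13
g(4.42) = -618.34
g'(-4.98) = -498.85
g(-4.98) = 817.97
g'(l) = -20.52*l^2 - 2.16*l - 0.7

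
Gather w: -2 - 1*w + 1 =-w - 1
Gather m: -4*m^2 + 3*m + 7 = -4*m^2 + 3*m + 7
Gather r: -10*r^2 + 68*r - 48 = -10*r^2 + 68*r - 48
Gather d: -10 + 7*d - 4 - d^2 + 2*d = -d^2 + 9*d - 14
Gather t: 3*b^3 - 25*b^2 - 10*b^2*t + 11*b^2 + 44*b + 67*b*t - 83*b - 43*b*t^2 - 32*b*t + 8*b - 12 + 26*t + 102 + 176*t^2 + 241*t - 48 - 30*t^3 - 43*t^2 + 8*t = 3*b^3 - 14*b^2 - 31*b - 30*t^3 + t^2*(133 - 43*b) + t*(-10*b^2 + 35*b + 275) + 42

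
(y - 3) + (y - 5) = 2*y - 8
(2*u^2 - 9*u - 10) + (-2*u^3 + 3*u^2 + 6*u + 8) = -2*u^3 + 5*u^2 - 3*u - 2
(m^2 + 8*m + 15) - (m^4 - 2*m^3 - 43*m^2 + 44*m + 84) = -m^4 + 2*m^3 + 44*m^2 - 36*m - 69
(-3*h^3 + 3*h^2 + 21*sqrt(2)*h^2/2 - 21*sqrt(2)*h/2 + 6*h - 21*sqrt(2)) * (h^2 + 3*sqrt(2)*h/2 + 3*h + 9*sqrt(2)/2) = -3*h^5 - 6*h^4 + 6*sqrt(2)*h^4 + 12*sqrt(2)*h^3 + 93*h^3/2 - 30*sqrt(2)*h^2 + 81*h^2 - 315*h/2 - 36*sqrt(2)*h - 189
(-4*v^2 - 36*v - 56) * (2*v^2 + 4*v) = -8*v^4 - 88*v^3 - 256*v^2 - 224*v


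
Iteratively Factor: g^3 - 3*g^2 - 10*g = (g)*(g^2 - 3*g - 10) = g*(g + 2)*(g - 5)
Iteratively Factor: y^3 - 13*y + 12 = (y - 3)*(y^2 + 3*y - 4) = (y - 3)*(y - 1)*(y + 4)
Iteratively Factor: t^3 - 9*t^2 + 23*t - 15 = (t - 5)*(t^2 - 4*t + 3) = (t - 5)*(t - 3)*(t - 1)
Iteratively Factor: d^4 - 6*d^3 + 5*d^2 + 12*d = (d)*(d^3 - 6*d^2 + 5*d + 12) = d*(d - 3)*(d^2 - 3*d - 4) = d*(d - 3)*(d + 1)*(d - 4)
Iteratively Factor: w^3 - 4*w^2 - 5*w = (w + 1)*(w^2 - 5*w) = (w - 5)*(w + 1)*(w)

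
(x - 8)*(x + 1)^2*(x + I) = x^4 - 6*x^3 + I*x^3 - 15*x^2 - 6*I*x^2 - 8*x - 15*I*x - 8*I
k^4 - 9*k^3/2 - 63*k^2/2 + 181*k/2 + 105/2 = (k - 7)*(k - 3)*(k + 1/2)*(k + 5)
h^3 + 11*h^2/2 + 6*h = h*(h + 3/2)*(h + 4)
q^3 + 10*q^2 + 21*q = q*(q + 3)*(q + 7)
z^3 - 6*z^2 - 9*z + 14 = (z - 7)*(z - 1)*(z + 2)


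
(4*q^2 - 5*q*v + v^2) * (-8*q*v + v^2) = -32*q^3*v + 44*q^2*v^2 - 13*q*v^3 + v^4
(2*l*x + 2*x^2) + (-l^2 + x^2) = -l^2 + 2*l*x + 3*x^2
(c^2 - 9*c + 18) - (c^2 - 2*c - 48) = 66 - 7*c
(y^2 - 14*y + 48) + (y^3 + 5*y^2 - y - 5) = y^3 + 6*y^2 - 15*y + 43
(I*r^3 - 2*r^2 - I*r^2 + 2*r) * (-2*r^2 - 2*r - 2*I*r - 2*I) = -2*I*r^5 + 6*r^4 + 6*I*r^3 - 6*r^2 - 4*I*r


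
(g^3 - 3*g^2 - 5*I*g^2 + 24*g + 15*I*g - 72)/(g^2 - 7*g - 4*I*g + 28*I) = (g^3 - g^2*(3 + 5*I) + 3*g*(8 + 5*I) - 72)/(g^2 - g*(7 + 4*I) + 28*I)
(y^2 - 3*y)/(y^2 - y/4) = 4*(y - 3)/(4*y - 1)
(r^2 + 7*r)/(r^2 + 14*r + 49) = r/(r + 7)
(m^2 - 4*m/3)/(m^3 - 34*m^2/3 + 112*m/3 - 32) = m/(m^2 - 10*m + 24)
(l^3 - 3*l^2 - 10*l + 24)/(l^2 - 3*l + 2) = (l^2 - l - 12)/(l - 1)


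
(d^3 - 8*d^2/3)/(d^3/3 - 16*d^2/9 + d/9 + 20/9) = d^2*(9*d - 24)/(3*d^3 - 16*d^2 + d + 20)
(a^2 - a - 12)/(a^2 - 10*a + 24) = (a + 3)/(a - 6)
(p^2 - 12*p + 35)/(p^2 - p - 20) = (p - 7)/(p + 4)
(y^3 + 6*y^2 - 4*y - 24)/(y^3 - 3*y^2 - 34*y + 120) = (y^2 - 4)/(y^2 - 9*y + 20)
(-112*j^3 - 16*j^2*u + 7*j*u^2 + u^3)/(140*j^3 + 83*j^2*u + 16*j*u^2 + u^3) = (-4*j + u)/(5*j + u)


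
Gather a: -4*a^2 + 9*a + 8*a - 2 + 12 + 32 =-4*a^2 + 17*a + 42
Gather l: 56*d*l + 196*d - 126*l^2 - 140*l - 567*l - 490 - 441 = 196*d - 126*l^2 + l*(56*d - 707) - 931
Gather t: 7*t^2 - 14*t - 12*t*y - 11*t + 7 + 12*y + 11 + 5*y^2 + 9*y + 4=7*t^2 + t*(-12*y - 25) + 5*y^2 + 21*y + 22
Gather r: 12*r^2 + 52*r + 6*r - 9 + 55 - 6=12*r^2 + 58*r + 40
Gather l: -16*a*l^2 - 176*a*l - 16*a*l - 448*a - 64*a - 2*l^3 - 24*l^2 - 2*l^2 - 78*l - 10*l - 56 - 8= -512*a - 2*l^3 + l^2*(-16*a - 26) + l*(-192*a - 88) - 64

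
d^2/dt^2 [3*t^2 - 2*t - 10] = 6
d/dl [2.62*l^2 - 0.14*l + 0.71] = 5.24*l - 0.14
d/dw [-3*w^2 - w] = -6*w - 1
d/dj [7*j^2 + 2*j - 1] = 14*j + 2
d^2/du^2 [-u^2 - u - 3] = -2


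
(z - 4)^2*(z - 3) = z^3 - 11*z^2 + 40*z - 48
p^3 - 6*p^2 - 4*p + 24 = (p - 6)*(p - 2)*(p + 2)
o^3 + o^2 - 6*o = o*(o - 2)*(o + 3)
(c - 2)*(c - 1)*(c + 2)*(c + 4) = c^4 + 3*c^3 - 8*c^2 - 12*c + 16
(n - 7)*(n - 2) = n^2 - 9*n + 14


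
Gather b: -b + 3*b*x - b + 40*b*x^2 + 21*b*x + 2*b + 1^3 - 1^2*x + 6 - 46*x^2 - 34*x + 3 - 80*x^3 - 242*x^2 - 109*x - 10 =b*(40*x^2 + 24*x) - 80*x^3 - 288*x^2 - 144*x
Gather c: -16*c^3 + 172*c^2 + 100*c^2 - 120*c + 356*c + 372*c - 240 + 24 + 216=-16*c^3 + 272*c^2 + 608*c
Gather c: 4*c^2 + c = 4*c^2 + c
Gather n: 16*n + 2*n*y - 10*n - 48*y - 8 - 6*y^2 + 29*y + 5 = n*(2*y + 6) - 6*y^2 - 19*y - 3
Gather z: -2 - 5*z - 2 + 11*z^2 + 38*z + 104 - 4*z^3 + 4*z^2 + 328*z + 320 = -4*z^3 + 15*z^2 + 361*z + 420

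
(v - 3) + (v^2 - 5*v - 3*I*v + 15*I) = v^2 - 4*v - 3*I*v - 3 + 15*I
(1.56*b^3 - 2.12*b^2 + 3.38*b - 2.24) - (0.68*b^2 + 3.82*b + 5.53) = 1.56*b^3 - 2.8*b^2 - 0.44*b - 7.77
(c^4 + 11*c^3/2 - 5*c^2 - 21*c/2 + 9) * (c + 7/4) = c^5 + 29*c^4/4 + 37*c^3/8 - 77*c^2/4 - 75*c/8 + 63/4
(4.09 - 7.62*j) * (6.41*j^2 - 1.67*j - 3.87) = -48.8442*j^3 + 38.9423*j^2 + 22.6591*j - 15.8283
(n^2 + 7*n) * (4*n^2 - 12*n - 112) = 4*n^4 + 16*n^3 - 196*n^2 - 784*n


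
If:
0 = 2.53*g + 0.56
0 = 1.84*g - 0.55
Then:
No Solution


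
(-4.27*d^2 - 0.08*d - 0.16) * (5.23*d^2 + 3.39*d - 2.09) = -22.3321*d^4 - 14.8937*d^3 + 7.8163*d^2 - 0.3752*d + 0.3344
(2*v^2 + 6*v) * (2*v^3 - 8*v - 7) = 4*v^5 + 12*v^4 - 16*v^3 - 62*v^2 - 42*v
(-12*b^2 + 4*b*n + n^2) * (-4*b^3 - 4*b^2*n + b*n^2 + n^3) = 48*b^5 + 32*b^4*n - 32*b^3*n^2 - 12*b^2*n^3 + 5*b*n^4 + n^5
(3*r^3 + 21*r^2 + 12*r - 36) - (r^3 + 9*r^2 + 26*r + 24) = 2*r^3 + 12*r^2 - 14*r - 60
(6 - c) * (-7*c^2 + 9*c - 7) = 7*c^3 - 51*c^2 + 61*c - 42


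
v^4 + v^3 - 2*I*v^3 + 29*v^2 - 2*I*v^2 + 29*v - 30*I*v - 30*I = (v + 1)*(v - 6*I)*(v - I)*(v + 5*I)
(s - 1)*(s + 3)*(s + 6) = s^3 + 8*s^2 + 9*s - 18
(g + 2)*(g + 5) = g^2 + 7*g + 10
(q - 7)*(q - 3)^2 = q^3 - 13*q^2 + 51*q - 63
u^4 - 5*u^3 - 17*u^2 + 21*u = u*(u - 7)*(u - 1)*(u + 3)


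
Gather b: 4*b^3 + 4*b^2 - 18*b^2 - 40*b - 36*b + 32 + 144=4*b^3 - 14*b^2 - 76*b + 176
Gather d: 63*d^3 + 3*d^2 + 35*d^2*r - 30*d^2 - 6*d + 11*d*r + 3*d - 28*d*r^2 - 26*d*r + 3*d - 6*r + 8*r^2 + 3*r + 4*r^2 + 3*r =63*d^3 + d^2*(35*r - 27) + d*(-28*r^2 - 15*r) + 12*r^2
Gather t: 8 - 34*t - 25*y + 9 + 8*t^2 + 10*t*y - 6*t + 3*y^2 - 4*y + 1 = 8*t^2 + t*(10*y - 40) + 3*y^2 - 29*y + 18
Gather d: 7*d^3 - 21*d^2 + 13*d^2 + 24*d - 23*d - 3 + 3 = 7*d^3 - 8*d^2 + d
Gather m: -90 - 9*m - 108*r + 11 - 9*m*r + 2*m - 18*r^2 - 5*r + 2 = m*(-9*r - 7) - 18*r^2 - 113*r - 77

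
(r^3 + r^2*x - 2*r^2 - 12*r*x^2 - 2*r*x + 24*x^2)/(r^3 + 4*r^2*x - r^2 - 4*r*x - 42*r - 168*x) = (r^2 - 3*r*x - 2*r + 6*x)/(r^2 - r - 42)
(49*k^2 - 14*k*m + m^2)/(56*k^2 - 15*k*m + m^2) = (7*k - m)/(8*k - m)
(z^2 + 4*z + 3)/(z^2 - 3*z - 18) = (z + 1)/(z - 6)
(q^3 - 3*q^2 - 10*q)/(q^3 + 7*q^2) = (q^2 - 3*q - 10)/(q*(q + 7))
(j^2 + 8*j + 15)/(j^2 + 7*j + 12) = (j + 5)/(j + 4)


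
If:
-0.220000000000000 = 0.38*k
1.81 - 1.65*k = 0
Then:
No Solution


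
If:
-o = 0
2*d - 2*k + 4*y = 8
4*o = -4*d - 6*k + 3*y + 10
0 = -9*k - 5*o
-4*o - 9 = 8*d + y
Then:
No Solution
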